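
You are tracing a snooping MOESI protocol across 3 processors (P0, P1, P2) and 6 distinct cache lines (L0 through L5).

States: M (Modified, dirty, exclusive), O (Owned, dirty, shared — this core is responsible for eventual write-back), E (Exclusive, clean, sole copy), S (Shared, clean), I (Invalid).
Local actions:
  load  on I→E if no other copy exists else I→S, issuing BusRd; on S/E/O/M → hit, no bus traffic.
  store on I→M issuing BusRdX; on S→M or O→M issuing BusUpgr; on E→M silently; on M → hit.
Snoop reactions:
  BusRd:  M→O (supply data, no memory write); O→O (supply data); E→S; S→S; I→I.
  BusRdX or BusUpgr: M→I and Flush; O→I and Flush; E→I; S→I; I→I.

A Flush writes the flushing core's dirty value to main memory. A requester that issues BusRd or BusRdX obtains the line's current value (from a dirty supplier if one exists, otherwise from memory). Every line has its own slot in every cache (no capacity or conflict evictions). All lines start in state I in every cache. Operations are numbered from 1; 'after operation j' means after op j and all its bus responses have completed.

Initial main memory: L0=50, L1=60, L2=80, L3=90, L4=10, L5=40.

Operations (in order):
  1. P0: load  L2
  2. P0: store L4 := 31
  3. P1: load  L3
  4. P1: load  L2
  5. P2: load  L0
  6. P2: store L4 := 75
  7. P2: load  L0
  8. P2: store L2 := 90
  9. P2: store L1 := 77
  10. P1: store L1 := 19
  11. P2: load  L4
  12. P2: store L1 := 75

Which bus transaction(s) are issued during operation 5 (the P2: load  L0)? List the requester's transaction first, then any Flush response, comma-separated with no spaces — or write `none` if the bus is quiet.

bus = BusRd

step 1: P0: load  L2  ⟶  EII  (L2)  txn=BusRd  M[L2]=80
step 2: P0: store L4 := 31  ⟶  MII  (L4)  txn=BusRdX  M[L4]=10
step 3: P1: load  L3  ⟶  IEI  (L3)  txn=BusRd  M[L3]=90
step 4: P1: load  L2  ⟶  SSI  (L2)  txn=BusRd  M[L2]=80
step 5: P2: load  L0  ⟶  IIE  (L0)  txn=BusRd  M[L0]=50
step 6: P2: store L4 := 75  ⟶  IIM  (L4)  txn=BusRdX+Flush  M[L4]=31
step 7: P2: load  L0  ⟶  IIE  (L0)  txn=∅  M[L0]=50
step 8: P2: store L2 := 90  ⟶  IIM  (L2)  txn=BusRdX  M[L2]=80
step 9: P2: store L1 := 77  ⟶  IIM  (L1)  txn=BusRdX  M[L1]=60
step 10: P1: store L1 := 19  ⟶  IMI  (L1)  txn=BusRdX+Flush  M[L1]=77
step 11: P2: load  L4  ⟶  IIM  (L4)  txn=∅  M[L4]=31
step 12: P2: store L1 := 75  ⟶  IIM  (L1)  txn=BusRdX+Flush  M[L1]=19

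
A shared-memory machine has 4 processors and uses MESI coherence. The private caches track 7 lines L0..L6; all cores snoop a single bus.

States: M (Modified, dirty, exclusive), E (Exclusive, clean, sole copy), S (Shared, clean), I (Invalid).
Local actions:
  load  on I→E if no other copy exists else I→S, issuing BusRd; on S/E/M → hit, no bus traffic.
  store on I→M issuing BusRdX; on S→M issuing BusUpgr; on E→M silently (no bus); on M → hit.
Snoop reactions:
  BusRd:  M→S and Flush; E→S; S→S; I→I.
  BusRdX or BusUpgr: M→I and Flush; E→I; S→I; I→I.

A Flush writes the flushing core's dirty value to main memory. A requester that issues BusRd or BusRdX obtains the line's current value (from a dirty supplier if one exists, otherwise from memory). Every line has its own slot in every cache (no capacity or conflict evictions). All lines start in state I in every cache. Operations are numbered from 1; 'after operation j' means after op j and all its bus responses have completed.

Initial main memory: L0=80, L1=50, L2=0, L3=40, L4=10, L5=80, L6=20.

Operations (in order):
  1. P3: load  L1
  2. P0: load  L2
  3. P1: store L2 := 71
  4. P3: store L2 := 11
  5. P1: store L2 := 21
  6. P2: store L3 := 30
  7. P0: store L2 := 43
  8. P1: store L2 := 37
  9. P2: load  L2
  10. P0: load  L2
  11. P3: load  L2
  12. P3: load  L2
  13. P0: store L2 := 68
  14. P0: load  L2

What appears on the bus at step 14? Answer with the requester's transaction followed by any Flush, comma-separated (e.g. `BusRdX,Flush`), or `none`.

bus = none

  op1 P3: load  L1 → I/I/I/E on L1; bus BusRd; mem=50
  op2 P0: load  L2 → E/I/I/I on L2; bus BusRd; mem=0
  op3 P1: store L2 := 71 → I/M/I/I on L2; bus BusRdX; mem=0
  op4 P3: store L2 := 11 → I/I/I/M on L2; bus BusRdX Flush; mem=71
  op5 P1: store L2 := 21 → I/M/I/I on L2; bus BusRdX Flush; mem=11
  op6 P2: store L3 := 30 → I/I/M/I on L3; bus BusRdX; mem=40
  op7 P0: store L2 := 43 → M/I/I/I on L2; bus BusRdX Flush; mem=21
  op8 P1: store L2 := 37 → I/M/I/I on L2; bus BusRdX Flush; mem=43
  op9 P2: load  L2 → I/S/S/I on L2; bus BusRd Flush; mem=37
  op10 P0: load  L2 → S/S/S/I on L2; bus BusRd; mem=37
  op11 P3: load  L2 → S/S/S/S on L2; bus BusRd; mem=37
  op12 P3: load  L2 → S/S/S/S on L2; bus (none); mem=37
  op13 P0: store L2 := 68 → M/I/I/I on L2; bus BusUpgr; mem=37
  op14 P0: load  L2 → M/I/I/I on L2; bus (none); mem=37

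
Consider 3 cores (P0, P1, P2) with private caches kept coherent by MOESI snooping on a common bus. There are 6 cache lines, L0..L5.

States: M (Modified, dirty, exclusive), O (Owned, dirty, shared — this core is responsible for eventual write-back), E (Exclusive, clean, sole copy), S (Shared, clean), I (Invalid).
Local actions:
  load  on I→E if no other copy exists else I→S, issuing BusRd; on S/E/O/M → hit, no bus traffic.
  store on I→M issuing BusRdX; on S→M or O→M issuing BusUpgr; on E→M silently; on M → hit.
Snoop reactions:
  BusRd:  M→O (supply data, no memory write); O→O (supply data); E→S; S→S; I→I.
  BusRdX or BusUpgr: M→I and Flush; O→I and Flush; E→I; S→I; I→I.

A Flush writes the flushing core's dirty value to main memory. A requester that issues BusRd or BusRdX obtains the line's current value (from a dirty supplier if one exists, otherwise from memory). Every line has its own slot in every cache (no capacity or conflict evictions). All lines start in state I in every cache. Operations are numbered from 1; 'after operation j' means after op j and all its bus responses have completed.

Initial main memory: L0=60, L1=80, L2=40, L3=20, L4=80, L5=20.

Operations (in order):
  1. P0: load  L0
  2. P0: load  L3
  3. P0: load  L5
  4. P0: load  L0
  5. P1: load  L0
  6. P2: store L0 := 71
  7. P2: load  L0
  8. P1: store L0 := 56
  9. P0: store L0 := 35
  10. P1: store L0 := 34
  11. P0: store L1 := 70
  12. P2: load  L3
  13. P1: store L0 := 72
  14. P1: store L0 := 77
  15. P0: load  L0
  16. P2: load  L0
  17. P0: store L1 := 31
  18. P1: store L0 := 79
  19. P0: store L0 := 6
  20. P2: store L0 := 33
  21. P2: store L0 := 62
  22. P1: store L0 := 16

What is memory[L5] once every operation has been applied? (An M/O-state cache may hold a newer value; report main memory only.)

  op1 P0: load  L0 → E/I/I on L0; bus BusRd; mem=60
  op2 P0: load  L3 → E/I/I on L3; bus BusRd; mem=20
  op3 P0: load  L5 → E/I/I on L5; bus BusRd; mem=20
  op4 P0: load  L0 → E/I/I on L0; bus (none); mem=60
  op5 P1: load  L0 → S/S/I on L0; bus BusRd; mem=60
  op6 P2: store L0 := 71 → I/I/M on L0; bus BusRdX; mem=60
  op7 P2: load  L0 → I/I/M on L0; bus (none); mem=60
  op8 P1: store L0 := 56 → I/M/I on L0; bus BusRdX Flush; mem=71
  op9 P0: store L0 := 35 → M/I/I on L0; bus BusRdX Flush; mem=56
  op10 P1: store L0 := 34 → I/M/I on L0; bus BusRdX Flush; mem=35
  op11 P0: store L1 := 70 → M/I/I on L1; bus BusRdX; mem=80
  op12 P2: load  L3 → S/I/S on L3; bus BusRd; mem=20
  op13 P1: store L0 := 72 → I/M/I on L0; bus (none); mem=35
  op14 P1: store L0 := 77 → I/M/I on L0; bus (none); mem=35
  op15 P0: load  L0 → S/O/I on L0; bus BusRd; mem=35
  op16 P2: load  L0 → S/O/S on L0; bus BusRd; mem=35
  op17 P0: store L1 := 31 → M/I/I on L1; bus (none); mem=80
  op18 P1: store L0 := 79 → I/M/I on L0; bus BusUpgr; mem=35
  op19 P0: store L0 := 6 → M/I/I on L0; bus BusRdX Flush; mem=79
  op20 P2: store L0 := 33 → I/I/M on L0; bus BusRdX Flush; mem=6
  op21 P2: store L0 := 62 → I/I/M on L0; bus (none); mem=6
  op22 P1: store L0 := 16 → I/M/I on L0; bus BusRdX Flush; mem=62

memory[L5] = 20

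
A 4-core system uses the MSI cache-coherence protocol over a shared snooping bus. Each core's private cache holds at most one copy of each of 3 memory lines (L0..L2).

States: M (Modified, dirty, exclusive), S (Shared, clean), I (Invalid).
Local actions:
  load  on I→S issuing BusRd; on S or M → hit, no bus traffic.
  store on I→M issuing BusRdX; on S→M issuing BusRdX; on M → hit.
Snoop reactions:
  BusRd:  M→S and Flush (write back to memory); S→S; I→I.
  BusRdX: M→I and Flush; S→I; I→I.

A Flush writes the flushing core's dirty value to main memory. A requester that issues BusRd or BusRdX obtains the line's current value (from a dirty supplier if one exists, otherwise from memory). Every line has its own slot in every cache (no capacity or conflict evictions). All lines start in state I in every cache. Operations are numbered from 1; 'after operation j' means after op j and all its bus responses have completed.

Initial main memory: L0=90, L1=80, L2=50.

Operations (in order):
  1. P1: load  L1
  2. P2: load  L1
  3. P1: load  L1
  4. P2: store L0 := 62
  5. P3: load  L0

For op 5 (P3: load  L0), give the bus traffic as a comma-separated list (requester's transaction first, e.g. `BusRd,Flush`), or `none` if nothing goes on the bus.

  op1 P1: load  L1 → I/S/I/I on L1; bus BusRd; mem=80
  op2 P2: load  L1 → I/S/S/I on L1; bus BusRd; mem=80
  op3 P1: load  L1 → I/S/S/I on L1; bus (none); mem=80
  op4 P2: store L0 := 62 → I/I/M/I on L0; bus BusRdX; mem=90
  op5 P3: load  L0 → I/I/S/S on L0; bus BusRd Flush; mem=62

bus = BusRd,Flush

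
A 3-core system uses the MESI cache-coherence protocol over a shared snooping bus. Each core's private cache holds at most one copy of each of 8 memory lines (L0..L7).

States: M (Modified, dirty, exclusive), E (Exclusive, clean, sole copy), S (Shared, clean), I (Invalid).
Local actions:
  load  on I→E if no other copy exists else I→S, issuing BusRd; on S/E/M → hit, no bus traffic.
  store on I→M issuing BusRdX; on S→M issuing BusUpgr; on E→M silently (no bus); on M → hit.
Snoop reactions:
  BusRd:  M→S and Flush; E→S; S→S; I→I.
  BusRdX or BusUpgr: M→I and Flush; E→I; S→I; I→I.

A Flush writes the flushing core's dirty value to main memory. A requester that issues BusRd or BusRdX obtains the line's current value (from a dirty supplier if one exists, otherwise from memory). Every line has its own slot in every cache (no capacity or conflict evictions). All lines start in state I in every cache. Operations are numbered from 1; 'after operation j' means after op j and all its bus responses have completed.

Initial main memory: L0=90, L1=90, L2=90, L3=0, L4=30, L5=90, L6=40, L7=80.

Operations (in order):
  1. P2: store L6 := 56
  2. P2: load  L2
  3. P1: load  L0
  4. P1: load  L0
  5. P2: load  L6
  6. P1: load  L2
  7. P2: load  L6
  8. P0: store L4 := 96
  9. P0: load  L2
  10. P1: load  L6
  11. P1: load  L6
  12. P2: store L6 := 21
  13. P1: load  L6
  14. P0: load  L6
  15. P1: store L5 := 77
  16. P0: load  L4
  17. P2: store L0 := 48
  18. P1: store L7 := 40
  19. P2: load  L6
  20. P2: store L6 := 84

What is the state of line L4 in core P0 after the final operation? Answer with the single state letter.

1. P2: store L6 := 56  bus=[BusRdX]  L6: P0=I P1=I P2=M  mem[L6]=40
2. P2: load  L2  bus=[BusRd]  L2: P0=I P1=I P2=E  mem[L2]=90
3. P1: load  L0  bus=[BusRd]  L0: P0=I P1=E P2=I  mem[L0]=90
4. P1: load  L0  bus=[-]  L0: P0=I P1=E P2=I  mem[L0]=90
5. P2: load  L6  bus=[-]  L6: P0=I P1=I P2=M  mem[L6]=40
6. P1: load  L2  bus=[BusRd]  L2: P0=I P1=S P2=S  mem[L2]=90
7. P2: load  L6  bus=[-]  L6: P0=I P1=I P2=M  mem[L6]=40
8. P0: store L4 := 96  bus=[BusRdX]  L4: P0=M P1=I P2=I  mem[L4]=30
9. P0: load  L2  bus=[BusRd]  L2: P0=S P1=S P2=S  mem[L2]=90
10. P1: load  L6  bus=[BusRd,Flush]  L6: P0=I P1=S P2=S  mem[L6]=56
11. P1: load  L6  bus=[-]  L6: P0=I P1=S P2=S  mem[L6]=56
12. P2: store L6 := 21  bus=[BusUpgr]  L6: P0=I P1=I P2=M  mem[L6]=56
13. P1: load  L6  bus=[BusRd,Flush]  L6: P0=I P1=S P2=S  mem[L6]=21
14. P0: load  L6  bus=[BusRd]  L6: P0=S P1=S P2=S  mem[L6]=21
15. P1: store L5 := 77  bus=[BusRdX]  L5: P0=I P1=M P2=I  mem[L5]=90
16. P0: load  L4  bus=[-]  L4: P0=M P1=I P2=I  mem[L4]=30
17. P2: store L0 := 48  bus=[BusRdX]  L0: P0=I P1=I P2=M  mem[L0]=90
18. P1: store L7 := 40  bus=[BusRdX]  L7: P0=I P1=M P2=I  mem[L7]=80
19. P2: load  L6  bus=[-]  L6: P0=S P1=S P2=S  mem[L6]=21
20. P2: store L6 := 84  bus=[BusUpgr]  L6: P0=I P1=I P2=M  mem[L6]=21

state = M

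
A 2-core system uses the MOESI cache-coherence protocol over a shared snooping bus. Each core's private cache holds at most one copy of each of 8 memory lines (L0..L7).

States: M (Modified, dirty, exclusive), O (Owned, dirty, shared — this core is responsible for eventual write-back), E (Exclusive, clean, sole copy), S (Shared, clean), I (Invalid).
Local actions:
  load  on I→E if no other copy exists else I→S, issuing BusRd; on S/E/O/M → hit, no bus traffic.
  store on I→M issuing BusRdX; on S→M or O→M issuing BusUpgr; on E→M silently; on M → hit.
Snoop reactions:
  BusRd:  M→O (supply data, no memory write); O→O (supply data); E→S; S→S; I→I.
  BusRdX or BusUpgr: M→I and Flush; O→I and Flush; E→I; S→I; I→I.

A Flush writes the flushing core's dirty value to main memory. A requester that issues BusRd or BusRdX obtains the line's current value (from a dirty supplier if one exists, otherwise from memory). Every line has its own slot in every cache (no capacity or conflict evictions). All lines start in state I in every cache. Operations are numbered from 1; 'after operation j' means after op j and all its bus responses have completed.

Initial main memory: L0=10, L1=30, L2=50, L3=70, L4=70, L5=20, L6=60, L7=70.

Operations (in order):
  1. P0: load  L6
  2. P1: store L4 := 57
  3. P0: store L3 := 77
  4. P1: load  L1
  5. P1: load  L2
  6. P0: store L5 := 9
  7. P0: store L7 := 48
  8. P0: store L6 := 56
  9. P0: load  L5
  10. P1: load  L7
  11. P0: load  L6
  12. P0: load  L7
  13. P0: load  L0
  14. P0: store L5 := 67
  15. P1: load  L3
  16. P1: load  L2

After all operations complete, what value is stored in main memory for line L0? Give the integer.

[1] P0: load  L6 | P0:E(60), P1:I | bus: BusRd
[2] P1: store L4 := 57 | P0:I, P1:M(57) | bus: BusRdX
[3] P0: store L3 := 77 | P0:M(77), P1:I | bus: BusRdX
[4] P1: load  L1 | P0:I, P1:E(30) | bus: BusRd
[5] P1: load  L2 | P0:I, P1:E(50) | bus: BusRd
[6] P0: store L5 := 9 | P0:M(9), P1:I | bus: BusRdX
[7] P0: store L7 := 48 | P0:M(48), P1:I | bus: BusRdX
[8] P0: store L6 := 56 | P0:M(56), P1:I | bus: none
[9] P0: load  L5 | P0:M(9), P1:I | bus: none
[10] P1: load  L7 | P0:O(48), P1:S(48) | bus: BusRd
[11] P0: load  L6 | P0:M(56), P1:I | bus: none
[12] P0: load  L7 | P0:O(48), P1:S(48) | bus: none
[13] P0: load  L0 | P0:E(10), P1:I | bus: BusRd
[14] P0: store L5 := 67 | P0:M(67), P1:I | bus: none
[15] P1: load  L3 | P0:O(77), P1:S(77) | bus: BusRd
[16] P1: load  L2 | P0:I, P1:E(50) | bus: none

memory[L0] = 10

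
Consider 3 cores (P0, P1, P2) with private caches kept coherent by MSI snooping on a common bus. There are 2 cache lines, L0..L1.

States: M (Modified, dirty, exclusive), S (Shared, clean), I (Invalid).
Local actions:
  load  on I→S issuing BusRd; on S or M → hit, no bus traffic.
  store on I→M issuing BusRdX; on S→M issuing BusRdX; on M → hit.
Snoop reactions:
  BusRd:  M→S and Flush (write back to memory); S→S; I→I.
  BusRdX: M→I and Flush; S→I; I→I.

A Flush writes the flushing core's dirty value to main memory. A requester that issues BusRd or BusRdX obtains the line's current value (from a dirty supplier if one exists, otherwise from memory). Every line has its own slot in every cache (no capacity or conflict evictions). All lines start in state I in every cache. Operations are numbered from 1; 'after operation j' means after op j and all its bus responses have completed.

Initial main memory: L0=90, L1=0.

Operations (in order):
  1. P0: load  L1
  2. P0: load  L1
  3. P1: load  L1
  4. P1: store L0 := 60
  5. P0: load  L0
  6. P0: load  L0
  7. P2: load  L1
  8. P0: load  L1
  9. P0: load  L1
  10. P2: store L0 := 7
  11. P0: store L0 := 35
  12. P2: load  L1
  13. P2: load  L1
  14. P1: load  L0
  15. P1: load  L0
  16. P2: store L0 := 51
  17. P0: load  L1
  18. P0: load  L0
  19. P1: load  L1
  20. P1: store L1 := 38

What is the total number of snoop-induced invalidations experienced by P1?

invalidations = 2

[1] P0: load  L1 | P0:S(0), P1:I, P2:I | bus: BusRd
[2] P0: load  L1 | P0:S(0), P1:I, P2:I | bus: none
[3] P1: load  L1 | P0:S(0), P1:S(0), P2:I | bus: BusRd
[4] P1: store L0 := 60 | P0:I, P1:M(60), P2:I | bus: BusRdX
[5] P0: load  L0 | P0:S(60), P1:S(60), P2:I | bus: BusRd,Flush
[6] P0: load  L0 | P0:S(60), P1:S(60), P2:I | bus: none
[7] P2: load  L1 | P0:S(0), P1:S(0), P2:S(0) | bus: BusRd
[8] P0: load  L1 | P0:S(0), P1:S(0), P2:S(0) | bus: none
[9] P0: load  L1 | P0:S(0), P1:S(0), P2:S(0) | bus: none
[10] P2: store L0 := 7 | P0:I, P1:I, P2:M(7) | bus: BusRdX
[11] P0: store L0 := 35 | P0:M(35), P1:I, P2:I | bus: BusRdX,Flush
[12] P2: load  L1 | P0:S(0), P1:S(0), P2:S(0) | bus: none
[13] P2: load  L1 | P0:S(0), P1:S(0), P2:S(0) | bus: none
[14] P1: load  L0 | P0:S(35), P1:S(35), P2:I | bus: BusRd,Flush
[15] P1: load  L0 | P0:S(35), P1:S(35), P2:I | bus: none
[16] P2: store L0 := 51 | P0:I, P1:I, P2:M(51) | bus: BusRdX
[17] P0: load  L1 | P0:S(0), P1:S(0), P2:S(0) | bus: none
[18] P0: load  L0 | P0:S(51), P1:I, P2:S(51) | bus: BusRd,Flush
[19] P1: load  L1 | P0:S(0), P1:S(0), P2:S(0) | bus: none
[20] P1: store L1 := 38 | P0:I, P1:M(38), P2:I | bus: BusRdX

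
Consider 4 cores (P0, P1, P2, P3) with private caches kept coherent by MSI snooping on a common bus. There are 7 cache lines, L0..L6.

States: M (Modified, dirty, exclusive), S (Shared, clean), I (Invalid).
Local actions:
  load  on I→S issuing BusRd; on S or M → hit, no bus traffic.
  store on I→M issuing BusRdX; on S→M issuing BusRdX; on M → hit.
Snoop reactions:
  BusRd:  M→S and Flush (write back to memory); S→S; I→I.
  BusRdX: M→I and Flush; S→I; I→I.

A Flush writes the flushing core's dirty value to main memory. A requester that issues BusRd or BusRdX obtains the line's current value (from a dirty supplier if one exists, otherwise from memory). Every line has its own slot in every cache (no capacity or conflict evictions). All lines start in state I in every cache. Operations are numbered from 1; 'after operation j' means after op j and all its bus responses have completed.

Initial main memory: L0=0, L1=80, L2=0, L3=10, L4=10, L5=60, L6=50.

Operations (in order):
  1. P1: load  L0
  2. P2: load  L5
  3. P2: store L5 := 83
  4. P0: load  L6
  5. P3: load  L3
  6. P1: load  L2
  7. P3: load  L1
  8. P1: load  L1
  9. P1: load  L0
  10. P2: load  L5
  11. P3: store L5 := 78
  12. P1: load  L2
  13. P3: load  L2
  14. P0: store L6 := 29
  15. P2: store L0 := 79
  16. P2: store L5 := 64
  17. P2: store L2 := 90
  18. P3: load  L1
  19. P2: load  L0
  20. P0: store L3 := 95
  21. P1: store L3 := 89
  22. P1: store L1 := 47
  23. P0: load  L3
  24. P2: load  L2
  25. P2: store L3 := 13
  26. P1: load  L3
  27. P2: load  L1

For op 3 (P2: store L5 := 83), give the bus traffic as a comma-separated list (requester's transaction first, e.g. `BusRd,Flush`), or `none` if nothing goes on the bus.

1. P1: load  L0  bus=[BusRd]  L0: P0=I P1=S P2=I P3=I  mem[L0]=0
2. P2: load  L5  bus=[BusRd]  L5: P0=I P1=I P2=S P3=I  mem[L5]=60
3. P2: store L5 := 83  bus=[BusRdX]  L5: P0=I P1=I P2=M P3=I  mem[L5]=60
4. P0: load  L6  bus=[BusRd]  L6: P0=S P1=I P2=I P3=I  mem[L6]=50
5. P3: load  L3  bus=[BusRd]  L3: P0=I P1=I P2=I P3=S  mem[L3]=10
6. P1: load  L2  bus=[BusRd]  L2: P0=I P1=S P2=I P3=I  mem[L2]=0
7. P3: load  L1  bus=[BusRd]  L1: P0=I P1=I P2=I P3=S  mem[L1]=80
8. P1: load  L1  bus=[BusRd]  L1: P0=I P1=S P2=I P3=S  mem[L1]=80
9. P1: load  L0  bus=[-]  L0: P0=I P1=S P2=I P3=I  mem[L0]=0
10. P2: load  L5  bus=[-]  L5: P0=I P1=I P2=M P3=I  mem[L5]=60
11. P3: store L5 := 78  bus=[BusRdX,Flush]  L5: P0=I P1=I P2=I P3=M  mem[L5]=83
12. P1: load  L2  bus=[-]  L2: P0=I P1=S P2=I P3=I  mem[L2]=0
13. P3: load  L2  bus=[BusRd]  L2: P0=I P1=S P2=I P3=S  mem[L2]=0
14. P0: store L6 := 29  bus=[BusRdX]  L6: P0=M P1=I P2=I P3=I  mem[L6]=50
15. P2: store L0 := 79  bus=[BusRdX]  L0: P0=I P1=I P2=M P3=I  mem[L0]=0
16. P2: store L5 := 64  bus=[BusRdX,Flush]  L5: P0=I P1=I P2=M P3=I  mem[L5]=78
17. P2: store L2 := 90  bus=[BusRdX]  L2: P0=I P1=I P2=M P3=I  mem[L2]=0
18. P3: load  L1  bus=[-]  L1: P0=I P1=S P2=I P3=S  mem[L1]=80
19. P2: load  L0  bus=[-]  L0: P0=I P1=I P2=M P3=I  mem[L0]=0
20. P0: store L3 := 95  bus=[BusRdX]  L3: P0=M P1=I P2=I P3=I  mem[L3]=10
21. P1: store L3 := 89  bus=[BusRdX,Flush]  L3: P0=I P1=M P2=I P3=I  mem[L3]=95
22. P1: store L1 := 47  bus=[BusRdX]  L1: P0=I P1=M P2=I P3=I  mem[L1]=80
23. P0: load  L3  bus=[BusRd,Flush]  L3: P0=S P1=S P2=I P3=I  mem[L3]=89
24. P2: load  L2  bus=[-]  L2: P0=I P1=I P2=M P3=I  mem[L2]=0
25. P2: store L3 := 13  bus=[BusRdX]  L3: P0=I P1=I P2=M P3=I  mem[L3]=89
26. P1: load  L3  bus=[BusRd,Flush]  L3: P0=I P1=S P2=S P3=I  mem[L3]=13
27. P2: load  L1  bus=[BusRd,Flush]  L1: P0=I P1=S P2=S P3=I  mem[L1]=47

bus = BusRdX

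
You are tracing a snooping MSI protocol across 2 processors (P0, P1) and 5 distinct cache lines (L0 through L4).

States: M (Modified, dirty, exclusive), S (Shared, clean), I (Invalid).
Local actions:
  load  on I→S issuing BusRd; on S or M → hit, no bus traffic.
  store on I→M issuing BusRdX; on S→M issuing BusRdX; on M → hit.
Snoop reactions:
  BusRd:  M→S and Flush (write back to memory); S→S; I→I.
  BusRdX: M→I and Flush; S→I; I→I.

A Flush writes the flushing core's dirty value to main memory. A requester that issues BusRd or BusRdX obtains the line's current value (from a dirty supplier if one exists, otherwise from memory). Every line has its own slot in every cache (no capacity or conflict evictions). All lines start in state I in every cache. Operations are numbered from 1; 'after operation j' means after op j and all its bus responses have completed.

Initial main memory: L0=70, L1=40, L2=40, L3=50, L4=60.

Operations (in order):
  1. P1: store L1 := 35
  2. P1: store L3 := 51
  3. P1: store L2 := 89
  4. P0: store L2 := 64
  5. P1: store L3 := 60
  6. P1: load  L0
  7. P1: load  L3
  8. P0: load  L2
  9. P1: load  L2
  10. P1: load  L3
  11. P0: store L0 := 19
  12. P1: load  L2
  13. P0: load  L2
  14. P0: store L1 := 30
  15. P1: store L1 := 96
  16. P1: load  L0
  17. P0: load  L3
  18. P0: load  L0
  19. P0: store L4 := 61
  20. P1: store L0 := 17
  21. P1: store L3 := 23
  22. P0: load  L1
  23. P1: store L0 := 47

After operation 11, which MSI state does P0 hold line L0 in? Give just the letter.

[1] P1: store L1 := 35 | P0:I, P1:M(35) | bus: BusRdX
[2] P1: store L3 := 51 | P0:I, P1:M(51) | bus: BusRdX
[3] P1: store L2 := 89 | P0:I, P1:M(89) | bus: BusRdX
[4] P0: store L2 := 64 | P0:M(64), P1:I | bus: BusRdX,Flush
[5] P1: store L3 := 60 | P0:I, P1:M(60) | bus: none
[6] P1: load  L0 | P0:I, P1:S(70) | bus: BusRd
[7] P1: load  L3 | P0:I, P1:M(60) | bus: none
[8] P0: load  L2 | P0:M(64), P1:I | bus: none
[9] P1: load  L2 | P0:S(64), P1:S(64) | bus: BusRd,Flush
[10] P1: load  L3 | P0:I, P1:M(60) | bus: none
[11] P0: store L0 := 19 | P0:M(19), P1:I | bus: BusRdX
[12] P1: load  L2 | P0:S(64), P1:S(64) | bus: none
[13] P0: load  L2 | P0:S(64), P1:S(64) | bus: none
[14] P0: store L1 := 30 | P0:M(30), P1:I | bus: BusRdX,Flush
[15] P1: store L1 := 96 | P0:I, P1:M(96) | bus: BusRdX,Flush
[16] P1: load  L0 | P0:S(19), P1:S(19) | bus: BusRd,Flush
[17] P0: load  L3 | P0:S(60), P1:S(60) | bus: BusRd,Flush
[18] P0: load  L0 | P0:S(19), P1:S(19) | bus: none
[19] P0: store L4 := 61 | P0:M(61), P1:I | bus: BusRdX
[20] P1: store L0 := 17 | P0:I, P1:M(17) | bus: BusRdX
[21] P1: store L3 := 23 | P0:I, P1:M(23) | bus: BusRdX
[22] P0: load  L1 | P0:S(96), P1:S(96) | bus: BusRd,Flush
[23] P1: store L0 := 47 | P0:I, P1:M(47) | bus: none

state = M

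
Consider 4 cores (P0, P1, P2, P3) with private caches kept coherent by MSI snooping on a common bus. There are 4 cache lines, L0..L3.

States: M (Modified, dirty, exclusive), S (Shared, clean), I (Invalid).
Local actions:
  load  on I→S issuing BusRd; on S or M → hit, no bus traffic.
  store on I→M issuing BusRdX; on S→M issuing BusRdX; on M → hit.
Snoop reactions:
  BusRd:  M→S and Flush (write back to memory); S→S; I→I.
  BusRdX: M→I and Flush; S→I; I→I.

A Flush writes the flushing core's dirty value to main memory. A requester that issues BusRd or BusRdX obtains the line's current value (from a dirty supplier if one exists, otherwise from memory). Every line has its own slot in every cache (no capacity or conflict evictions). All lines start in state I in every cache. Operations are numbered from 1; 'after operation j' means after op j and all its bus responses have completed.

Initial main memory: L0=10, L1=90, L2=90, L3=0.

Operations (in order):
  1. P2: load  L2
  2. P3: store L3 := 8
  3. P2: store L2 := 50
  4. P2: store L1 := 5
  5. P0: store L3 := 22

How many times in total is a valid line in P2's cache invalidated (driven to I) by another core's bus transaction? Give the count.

  op1 P2: load  L2 → I/I/S/I on L2; bus BusRd; mem=90
  op2 P3: store L3 := 8 → I/I/I/M on L3; bus BusRdX; mem=0
  op3 P2: store L2 := 50 → I/I/M/I on L2; bus BusRdX; mem=90
  op4 P2: store L1 := 5 → I/I/M/I on L1; bus BusRdX; mem=90
  op5 P0: store L3 := 22 → M/I/I/I on L3; bus BusRdX Flush; mem=8

invalidations = 0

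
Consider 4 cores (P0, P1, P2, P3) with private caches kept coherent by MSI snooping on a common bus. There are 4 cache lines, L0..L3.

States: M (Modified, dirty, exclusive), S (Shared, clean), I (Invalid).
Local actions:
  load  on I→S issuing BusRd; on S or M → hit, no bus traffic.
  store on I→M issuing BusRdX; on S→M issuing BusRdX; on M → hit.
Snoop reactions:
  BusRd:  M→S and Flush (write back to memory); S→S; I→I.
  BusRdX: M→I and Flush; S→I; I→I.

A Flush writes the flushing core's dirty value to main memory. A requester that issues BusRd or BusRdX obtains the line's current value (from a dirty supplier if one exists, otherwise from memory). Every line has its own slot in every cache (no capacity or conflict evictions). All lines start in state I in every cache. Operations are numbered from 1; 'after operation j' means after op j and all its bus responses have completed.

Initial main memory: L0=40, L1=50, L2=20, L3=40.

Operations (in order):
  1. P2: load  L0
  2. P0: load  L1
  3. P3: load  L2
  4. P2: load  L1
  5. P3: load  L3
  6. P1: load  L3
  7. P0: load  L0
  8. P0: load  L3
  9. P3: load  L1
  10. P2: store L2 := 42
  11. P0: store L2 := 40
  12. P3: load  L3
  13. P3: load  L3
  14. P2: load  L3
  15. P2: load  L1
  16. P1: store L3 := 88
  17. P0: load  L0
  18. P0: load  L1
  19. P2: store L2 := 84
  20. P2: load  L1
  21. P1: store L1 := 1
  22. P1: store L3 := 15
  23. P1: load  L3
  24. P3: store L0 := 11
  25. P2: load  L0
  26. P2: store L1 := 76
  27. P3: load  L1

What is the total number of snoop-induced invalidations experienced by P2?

invalidations = 4

step 1: P2: load  L0  ⟶  IISI  (L0)  txn=BusRd  M[L0]=40
step 2: P0: load  L1  ⟶  SIII  (L1)  txn=BusRd  M[L1]=50
step 3: P3: load  L2  ⟶  IIIS  (L2)  txn=BusRd  M[L2]=20
step 4: P2: load  L1  ⟶  SISI  (L1)  txn=BusRd  M[L1]=50
step 5: P3: load  L3  ⟶  IIIS  (L3)  txn=BusRd  M[L3]=40
step 6: P1: load  L3  ⟶  ISIS  (L3)  txn=BusRd  M[L3]=40
step 7: P0: load  L0  ⟶  SISI  (L0)  txn=BusRd  M[L0]=40
step 8: P0: load  L3  ⟶  SSIS  (L3)  txn=BusRd  M[L3]=40
step 9: P3: load  L1  ⟶  SISS  (L1)  txn=BusRd  M[L1]=50
step 10: P2: store L2 := 42  ⟶  IIMI  (L2)  txn=BusRdX  M[L2]=20
step 11: P0: store L2 := 40  ⟶  MIII  (L2)  txn=BusRdX+Flush  M[L2]=42
step 12: P3: load  L3  ⟶  SSIS  (L3)  txn=∅  M[L3]=40
step 13: P3: load  L3  ⟶  SSIS  (L3)  txn=∅  M[L3]=40
step 14: P2: load  L3  ⟶  SSSS  (L3)  txn=BusRd  M[L3]=40
step 15: P2: load  L1  ⟶  SISS  (L1)  txn=∅  M[L1]=50
step 16: P1: store L3 := 88  ⟶  IMII  (L3)  txn=BusRdX  M[L3]=40
step 17: P0: load  L0  ⟶  SISI  (L0)  txn=∅  M[L0]=40
step 18: P0: load  L1  ⟶  SISS  (L1)  txn=∅  M[L1]=50
step 19: P2: store L2 := 84  ⟶  IIMI  (L2)  txn=BusRdX+Flush  M[L2]=40
step 20: P2: load  L1  ⟶  SISS  (L1)  txn=∅  M[L1]=50
step 21: P1: store L1 := 1  ⟶  IMII  (L1)  txn=BusRdX  M[L1]=50
step 22: P1: store L3 := 15  ⟶  IMII  (L3)  txn=∅  M[L3]=40
step 23: P1: load  L3  ⟶  IMII  (L3)  txn=∅  M[L3]=40
step 24: P3: store L0 := 11  ⟶  IIIM  (L0)  txn=BusRdX  M[L0]=40
step 25: P2: load  L0  ⟶  IISS  (L0)  txn=BusRd+Flush  M[L0]=11
step 26: P2: store L1 := 76  ⟶  IIMI  (L1)  txn=BusRdX+Flush  M[L1]=1
step 27: P3: load  L1  ⟶  IISS  (L1)  txn=BusRd+Flush  M[L1]=76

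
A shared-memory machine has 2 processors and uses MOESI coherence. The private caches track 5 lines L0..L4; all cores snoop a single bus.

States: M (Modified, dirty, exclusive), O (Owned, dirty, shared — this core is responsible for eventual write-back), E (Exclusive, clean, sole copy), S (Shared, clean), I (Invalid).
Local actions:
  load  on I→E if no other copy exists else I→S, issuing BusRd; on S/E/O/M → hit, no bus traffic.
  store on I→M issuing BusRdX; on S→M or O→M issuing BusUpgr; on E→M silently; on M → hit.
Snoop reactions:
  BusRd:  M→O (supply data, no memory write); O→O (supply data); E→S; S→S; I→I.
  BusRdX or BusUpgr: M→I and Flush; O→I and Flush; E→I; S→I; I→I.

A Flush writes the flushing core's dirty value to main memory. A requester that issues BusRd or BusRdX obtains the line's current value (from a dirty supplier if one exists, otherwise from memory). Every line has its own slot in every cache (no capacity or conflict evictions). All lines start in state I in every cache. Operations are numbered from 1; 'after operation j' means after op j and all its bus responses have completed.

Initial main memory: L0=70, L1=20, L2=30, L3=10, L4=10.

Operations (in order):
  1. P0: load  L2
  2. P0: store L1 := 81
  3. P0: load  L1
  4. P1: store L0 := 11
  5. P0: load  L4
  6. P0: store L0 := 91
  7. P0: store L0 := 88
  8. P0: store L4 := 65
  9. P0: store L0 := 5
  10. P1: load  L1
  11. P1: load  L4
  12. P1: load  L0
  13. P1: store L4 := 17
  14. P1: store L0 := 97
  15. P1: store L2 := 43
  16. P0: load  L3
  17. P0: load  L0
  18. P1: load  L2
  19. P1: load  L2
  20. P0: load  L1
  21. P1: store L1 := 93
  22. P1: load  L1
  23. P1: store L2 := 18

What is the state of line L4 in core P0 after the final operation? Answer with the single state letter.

state = I

[1] P0: load  L2 | P0:E(30), P1:I | bus: BusRd
[2] P0: store L1 := 81 | P0:M(81), P1:I | bus: BusRdX
[3] P0: load  L1 | P0:M(81), P1:I | bus: none
[4] P1: store L0 := 11 | P0:I, P1:M(11) | bus: BusRdX
[5] P0: load  L4 | P0:E(10), P1:I | bus: BusRd
[6] P0: store L0 := 91 | P0:M(91), P1:I | bus: BusRdX,Flush
[7] P0: store L0 := 88 | P0:M(88), P1:I | bus: none
[8] P0: store L4 := 65 | P0:M(65), P1:I | bus: none
[9] P0: store L0 := 5 | P0:M(5), P1:I | bus: none
[10] P1: load  L1 | P0:O(81), P1:S(81) | bus: BusRd
[11] P1: load  L4 | P0:O(65), P1:S(65) | bus: BusRd
[12] P1: load  L0 | P0:O(5), P1:S(5) | bus: BusRd
[13] P1: store L4 := 17 | P0:I, P1:M(17) | bus: BusUpgr,Flush
[14] P1: store L0 := 97 | P0:I, P1:M(97) | bus: BusUpgr,Flush
[15] P1: store L2 := 43 | P0:I, P1:M(43) | bus: BusRdX
[16] P0: load  L3 | P0:E(10), P1:I | bus: BusRd
[17] P0: load  L0 | P0:S(97), P1:O(97) | bus: BusRd
[18] P1: load  L2 | P0:I, P1:M(43) | bus: none
[19] P1: load  L2 | P0:I, P1:M(43) | bus: none
[20] P0: load  L1 | P0:O(81), P1:S(81) | bus: none
[21] P1: store L1 := 93 | P0:I, P1:M(93) | bus: BusUpgr,Flush
[22] P1: load  L1 | P0:I, P1:M(93) | bus: none
[23] P1: store L2 := 18 | P0:I, P1:M(18) | bus: none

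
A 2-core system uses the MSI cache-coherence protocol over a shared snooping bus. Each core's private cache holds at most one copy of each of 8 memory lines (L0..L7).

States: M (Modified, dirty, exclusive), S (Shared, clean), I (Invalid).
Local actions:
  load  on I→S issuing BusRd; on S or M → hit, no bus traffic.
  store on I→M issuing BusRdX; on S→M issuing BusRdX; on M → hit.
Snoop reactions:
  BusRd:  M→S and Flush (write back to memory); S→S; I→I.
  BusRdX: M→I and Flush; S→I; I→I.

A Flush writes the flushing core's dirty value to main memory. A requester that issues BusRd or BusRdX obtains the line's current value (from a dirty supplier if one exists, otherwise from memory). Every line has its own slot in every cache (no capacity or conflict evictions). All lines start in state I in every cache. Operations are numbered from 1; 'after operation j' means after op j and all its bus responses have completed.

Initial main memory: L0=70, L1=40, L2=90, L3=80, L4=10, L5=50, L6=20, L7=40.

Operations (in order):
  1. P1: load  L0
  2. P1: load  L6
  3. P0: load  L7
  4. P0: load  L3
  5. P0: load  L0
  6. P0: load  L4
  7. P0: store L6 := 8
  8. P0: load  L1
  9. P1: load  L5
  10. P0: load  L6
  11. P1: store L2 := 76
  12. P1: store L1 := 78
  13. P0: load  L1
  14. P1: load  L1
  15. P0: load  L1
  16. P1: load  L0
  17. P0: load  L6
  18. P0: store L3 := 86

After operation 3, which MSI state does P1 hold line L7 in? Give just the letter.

step 1: P1: load  L0  ⟶  IS  (L0)  txn=BusRd  M[L0]=70
step 2: P1: load  L6  ⟶  IS  (L6)  txn=BusRd  M[L6]=20
step 3: P0: load  L7  ⟶  SI  (L7)  txn=BusRd  M[L7]=40
step 4: P0: load  L3  ⟶  SI  (L3)  txn=BusRd  M[L3]=80
step 5: P0: load  L0  ⟶  SS  (L0)  txn=BusRd  M[L0]=70
step 6: P0: load  L4  ⟶  SI  (L4)  txn=BusRd  M[L4]=10
step 7: P0: store L6 := 8  ⟶  MI  (L6)  txn=BusRdX  M[L6]=20
step 8: P0: load  L1  ⟶  SI  (L1)  txn=BusRd  M[L1]=40
step 9: P1: load  L5  ⟶  IS  (L5)  txn=BusRd  M[L5]=50
step 10: P0: load  L6  ⟶  MI  (L6)  txn=∅  M[L6]=20
step 11: P1: store L2 := 76  ⟶  IM  (L2)  txn=BusRdX  M[L2]=90
step 12: P1: store L1 := 78  ⟶  IM  (L1)  txn=BusRdX  M[L1]=40
step 13: P0: load  L1  ⟶  SS  (L1)  txn=BusRd+Flush  M[L1]=78
step 14: P1: load  L1  ⟶  SS  (L1)  txn=∅  M[L1]=78
step 15: P0: load  L1  ⟶  SS  (L1)  txn=∅  M[L1]=78
step 16: P1: load  L0  ⟶  SS  (L0)  txn=∅  M[L0]=70
step 17: P0: load  L6  ⟶  MI  (L6)  txn=∅  M[L6]=20
step 18: P0: store L3 := 86  ⟶  MI  (L3)  txn=BusRdX  M[L3]=80

state = I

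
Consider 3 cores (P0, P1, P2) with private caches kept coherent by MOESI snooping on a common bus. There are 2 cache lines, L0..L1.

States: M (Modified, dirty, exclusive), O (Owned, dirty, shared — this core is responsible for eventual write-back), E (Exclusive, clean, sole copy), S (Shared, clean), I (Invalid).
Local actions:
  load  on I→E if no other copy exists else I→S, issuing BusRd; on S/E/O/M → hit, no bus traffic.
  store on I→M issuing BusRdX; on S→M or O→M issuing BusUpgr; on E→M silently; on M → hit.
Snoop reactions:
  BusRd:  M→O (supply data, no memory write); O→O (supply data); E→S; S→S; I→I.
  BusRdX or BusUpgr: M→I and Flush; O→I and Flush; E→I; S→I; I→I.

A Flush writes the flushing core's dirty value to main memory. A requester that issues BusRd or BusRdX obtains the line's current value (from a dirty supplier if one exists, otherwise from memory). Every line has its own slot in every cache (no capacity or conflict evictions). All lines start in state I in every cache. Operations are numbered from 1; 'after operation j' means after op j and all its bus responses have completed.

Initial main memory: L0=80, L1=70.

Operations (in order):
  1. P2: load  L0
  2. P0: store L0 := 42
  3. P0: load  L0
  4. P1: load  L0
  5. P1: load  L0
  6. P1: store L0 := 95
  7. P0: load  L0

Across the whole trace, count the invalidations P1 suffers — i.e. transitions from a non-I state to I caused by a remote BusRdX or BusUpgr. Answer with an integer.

[1] P2: load  L0 | P0:I, P1:I, P2:E(80) | bus: BusRd
[2] P0: store L0 := 42 | P0:M(42), P1:I, P2:I | bus: BusRdX
[3] P0: load  L0 | P0:M(42), P1:I, P2:I | bus: none
[4] P1: load  L0 | P0:O(42), P1:S(42), P2:I | bus: BusRd
[5] P1: load  L0 | P0:O(42), P1:S(42), P2:I | bus: none
[6] P1: store L0 := 95 | P0:I, P1:M(95), P2:I | bus: BusUpgr,Flush
[7] P0: load  L0 | P0:S(95), P1:O(95), P2:I | bus: BusRd

invalidations = 0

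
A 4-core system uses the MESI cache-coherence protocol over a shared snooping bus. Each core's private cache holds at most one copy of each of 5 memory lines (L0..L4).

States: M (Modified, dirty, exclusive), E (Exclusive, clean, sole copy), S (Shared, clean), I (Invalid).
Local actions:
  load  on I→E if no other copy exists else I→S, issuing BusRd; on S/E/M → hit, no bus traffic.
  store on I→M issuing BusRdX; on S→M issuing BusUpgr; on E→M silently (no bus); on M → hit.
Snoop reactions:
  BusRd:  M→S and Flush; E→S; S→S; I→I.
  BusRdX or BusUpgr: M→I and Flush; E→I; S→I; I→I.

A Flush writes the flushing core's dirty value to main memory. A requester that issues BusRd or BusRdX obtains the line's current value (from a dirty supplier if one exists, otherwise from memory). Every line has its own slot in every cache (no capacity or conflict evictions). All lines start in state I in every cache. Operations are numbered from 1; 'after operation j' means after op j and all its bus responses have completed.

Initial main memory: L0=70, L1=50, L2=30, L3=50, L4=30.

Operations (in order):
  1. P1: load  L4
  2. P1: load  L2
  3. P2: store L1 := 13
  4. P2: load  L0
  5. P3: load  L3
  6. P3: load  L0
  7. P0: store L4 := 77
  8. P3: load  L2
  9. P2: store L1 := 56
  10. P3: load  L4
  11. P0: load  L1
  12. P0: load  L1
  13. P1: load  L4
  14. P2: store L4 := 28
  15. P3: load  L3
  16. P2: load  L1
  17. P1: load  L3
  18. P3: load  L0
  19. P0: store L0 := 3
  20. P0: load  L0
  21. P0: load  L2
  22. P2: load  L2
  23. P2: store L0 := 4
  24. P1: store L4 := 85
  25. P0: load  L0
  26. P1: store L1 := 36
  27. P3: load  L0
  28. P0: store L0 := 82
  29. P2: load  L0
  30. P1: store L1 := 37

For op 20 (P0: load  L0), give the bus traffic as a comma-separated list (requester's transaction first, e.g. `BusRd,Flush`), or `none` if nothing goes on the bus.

[1] P1: load  L4 | P0:I, P1:E(30), P2:I, P3:I | bus: BusRd
[2] P1: load  L2 | P0:I, P1:E(30), P2:I, P3:I | bus: BusRd
[3] P2: store L1 := 13 | P0:I, P1:I, P2:M(13), P3:I | bus: BusRdX
[4] P2: load  L0 | P0:I, P1:I, P2:E(70), P3:I | bus: BusRd
[5] P3: load  L3 | P0:I, P1:I, P2:I, P3:E(50) | bus: BusRd
[6] P3: load  L0 | P0:I, P1:I, P2:S(70), P3:S(70) | bus: BusRd
[7] P0: store L4 := 77 | P0:M(77), P1:I, P2:I, P3:I | bus: BusRdX
[8] P3: load  L2 | P0:I, P1:S(30), P2:I, P3:S(30) | bus: BusRd
[9] P2: store L1 := 56 | P0:I, P1:I, P2:M(56), P3:I | bus: none
[10] P3: load  L4 | P0:S(77), P1:I, P2:I, P3:S(77) | bus: BusRd,Flush
[11] P0: load  L1 | P0:S(56), P1:I, P2:S(56), P3:I | bus: BusRd,Flush
[12] P0: load  L1 | P0:S(56), P1:I, P2:S(56), P3:I | bus: none
[13] P1: load  L4 | P0:S(77), P1:S(77), P2:I, P3:S(77) | bus: BusRd
[14] P2: store L4 := 28 | P0:I, P1:I, P2:M(28), P3:I | bus: BusRdX
[15] P3: load  L3 | P0:I, P1:I, P2:I, P3:E(50) | bus: none
[16] P2: load  L1 | P0:S(56), P1:I, P2:S(56), P3:I | bus: none
[17] P1: load  L3 | P0:I, P1:S(50), P2:I, P3:S(50) | bus: BusRd
[18] P3: load  L0 | P0:I, P1:I, P2:S(70), P3:S(70) | bus: none
[19] P0: store L0 := 3 | P0:M(3), P1:I, P2:I, P3:I | bus: BusRdX
[20] P0: load  L0 | P0:M(3), P1:I, P2:I, P3:I | bus: none
[21] P0: load  L2 | P0:S(30), P1:S(30), P2:I, P3:S(30) | bus: BusRd
[22] P2: load  L2 | P0:S(30), P1:S(30), P2:S(30), P3:S(30) | bus: BusRd
[23] P2: store L0 := 4 | P0:I, P1:I, P2:M(4), P3:I | bus: BusRdX,Flush
[24] P1: store L4 := 85 | P0:I, P1:M(85), P2:I, P3:I | bus: BusRdX,Flush
[25] P0: load  L0 | P0:S(4), P1:I, P2:S(4), P3:I | bus: BusRd,Flush
[26] P1: store L1 := 36 | P0:I, P1:M(36), P2:I, P3:I | bus: BusRdX
[27] P3: load  L0 | P0:S(4), P1:I, P2:S(4), P3:S(4) | bus: BusRd
[28] P0: store L0 := 82 | P0:M(82), P1:I, P2:I, P3:I | bus: BusUpgr
[29] P2: load  L0 | P0:S(82), P1:I, P2:S(82), P3:I | bus: BusRd,Flush
[30] P1: store L1 := 37 | P0:I, P1:M(37), P2:I, P3:I | bus: none

bus = none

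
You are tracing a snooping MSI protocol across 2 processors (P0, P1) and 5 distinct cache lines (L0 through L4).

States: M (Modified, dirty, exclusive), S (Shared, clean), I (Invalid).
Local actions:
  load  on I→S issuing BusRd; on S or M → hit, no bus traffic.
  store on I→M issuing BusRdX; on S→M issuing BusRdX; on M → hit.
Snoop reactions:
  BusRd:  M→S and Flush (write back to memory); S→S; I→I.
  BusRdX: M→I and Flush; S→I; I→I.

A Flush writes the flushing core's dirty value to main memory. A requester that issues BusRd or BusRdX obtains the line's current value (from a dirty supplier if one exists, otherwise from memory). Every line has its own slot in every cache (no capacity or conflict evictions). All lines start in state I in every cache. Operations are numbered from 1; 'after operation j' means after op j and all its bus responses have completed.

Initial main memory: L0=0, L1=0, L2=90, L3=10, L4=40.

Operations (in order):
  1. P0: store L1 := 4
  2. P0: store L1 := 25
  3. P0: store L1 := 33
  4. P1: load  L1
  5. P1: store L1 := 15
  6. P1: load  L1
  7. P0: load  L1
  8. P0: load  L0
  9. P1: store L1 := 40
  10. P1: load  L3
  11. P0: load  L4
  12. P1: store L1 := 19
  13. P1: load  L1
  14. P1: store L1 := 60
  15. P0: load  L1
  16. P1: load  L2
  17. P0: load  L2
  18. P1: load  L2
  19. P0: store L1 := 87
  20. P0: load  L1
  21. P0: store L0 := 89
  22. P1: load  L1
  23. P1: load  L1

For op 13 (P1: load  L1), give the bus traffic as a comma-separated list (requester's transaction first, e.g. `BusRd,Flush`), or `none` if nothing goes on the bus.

step 1: P0: store L1 := 4  ⟶  MI  (L1)  txn=BusRdX  M[L1]=0
step 2: P0: store L1 := 25  ⟶  MI  (L1)  txn=∅  M[L1]=0
step 3: P0: store L1 := 33  ⟶  MI  (L1)  txn=∅  M[L1]=0
step 4: P1: load  L1  ⟶  SS  (L1)  txn=BusRd+Flush  M[L1]=33
step 5: P1: store L1 := 15  ⟶  IM  (L1)  txn=BusRdX  M[L1]=33
step 6: P1: load  L1  ⟶  IM  (L1)  txn=∅  M[L1]=33
step 7: P0: load  L1  ⟶  SS  (L1)  txn=BusRd+Flush  M[L1]=15
step 8: P0: load  L0  ⟶  SI  (L0)  txn=BusRd  M[L0]=0
step 9: P1: store L1 := 40  ⟶  IM  (L1)  txn=BusRdX  M[L1]=15
step 10: P1: load  L3  ⟶  IS  (L3)  txn=BusRd  M[L3]=10
step 11: P0: load  L4  ⟶  SI  (L4)  txn=BusRd  M[L4]=40
step 12: P1: store L1 := 19  ⟶  IM  (L1)  txn=∅  M[L1]=15
step 13: P1: load  L1  ⟶  IM  (L1)  txn=∅  M[L1]=15
step 14: P1: store L1 := 60  ⟶  IM  (L1)  txn=∅  M[L1]=15
step 15: P0: load  L1  ⟶  SS  (L1)  txn=BusRd+Flush  M[L1]=60
step 16: P1: load  L2  ⟶  IS  (L2)  txn=BusRd  M[L2]=90
step 17: P0: load  L2  ⟶  SS  (L2)  txn=BusRd  M[L2]=90
step 18: P1: load  L2  ⟶  SS  (L2)  txn=∅  M[L2]=90
step 19: P0: store L1 := 87  ⟶  MI  (L1)  txn=BusRdX  M[L1]=60
step 20: P0: load  L1  ⟶  MI  (L1)  txn=∅  M[L1]=60
step 21: P0: store L0 := 89  ⟶  MI  (L0)  txn=BusRdX  M[L0]=0
step 22: P1: load  L1  ⟶  SS  (L1)  txn=BusRd+Flush  M[L1]=87
step 23: P1: load  L1  ⟶  SS  (L1)  txn=∅  M[L1]=87

bus = none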